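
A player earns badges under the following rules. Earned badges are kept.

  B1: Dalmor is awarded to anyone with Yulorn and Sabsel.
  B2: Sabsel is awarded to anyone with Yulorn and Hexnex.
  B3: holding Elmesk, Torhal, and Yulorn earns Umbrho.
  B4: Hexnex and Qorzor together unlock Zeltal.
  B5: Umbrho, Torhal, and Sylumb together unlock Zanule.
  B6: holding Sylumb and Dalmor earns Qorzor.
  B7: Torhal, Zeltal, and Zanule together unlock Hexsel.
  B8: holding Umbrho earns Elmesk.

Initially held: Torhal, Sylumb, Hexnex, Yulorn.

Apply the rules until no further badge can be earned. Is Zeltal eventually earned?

Yes

With Yulorn and Hexnex, Sabsel is earned (B2).
With Yulorn and Sabsel, Dalmor is earned (B1).
With Sylumb and Dalmor, Qorzor is earned (B6).
With Hexnex and Qorzor, Zeltal is earned (B4).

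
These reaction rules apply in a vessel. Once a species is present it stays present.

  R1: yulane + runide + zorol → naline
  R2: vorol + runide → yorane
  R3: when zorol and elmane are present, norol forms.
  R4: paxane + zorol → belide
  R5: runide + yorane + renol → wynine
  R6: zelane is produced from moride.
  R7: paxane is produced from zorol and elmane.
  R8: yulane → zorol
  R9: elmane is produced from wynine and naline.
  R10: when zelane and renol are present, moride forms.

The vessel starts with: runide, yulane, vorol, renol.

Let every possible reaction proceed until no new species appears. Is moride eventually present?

moride would need zelane and renol (R10), but zelane never forms.

No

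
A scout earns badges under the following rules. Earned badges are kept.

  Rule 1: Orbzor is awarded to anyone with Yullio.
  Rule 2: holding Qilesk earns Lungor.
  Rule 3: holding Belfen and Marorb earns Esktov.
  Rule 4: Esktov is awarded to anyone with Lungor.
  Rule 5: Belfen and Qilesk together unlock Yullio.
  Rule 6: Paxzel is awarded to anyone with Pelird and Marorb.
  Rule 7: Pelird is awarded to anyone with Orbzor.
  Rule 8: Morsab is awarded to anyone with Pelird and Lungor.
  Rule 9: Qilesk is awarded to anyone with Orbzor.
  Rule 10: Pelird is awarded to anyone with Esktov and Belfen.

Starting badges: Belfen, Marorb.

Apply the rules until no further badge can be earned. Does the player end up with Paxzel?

With Belfen and Marorb, Esktov is earned (Rule 3).
With Esktov and Belfen, Pelird is earned (Rule 10).
With Pelird and Marorb, Paxzel is earned (Rule 6).

Yes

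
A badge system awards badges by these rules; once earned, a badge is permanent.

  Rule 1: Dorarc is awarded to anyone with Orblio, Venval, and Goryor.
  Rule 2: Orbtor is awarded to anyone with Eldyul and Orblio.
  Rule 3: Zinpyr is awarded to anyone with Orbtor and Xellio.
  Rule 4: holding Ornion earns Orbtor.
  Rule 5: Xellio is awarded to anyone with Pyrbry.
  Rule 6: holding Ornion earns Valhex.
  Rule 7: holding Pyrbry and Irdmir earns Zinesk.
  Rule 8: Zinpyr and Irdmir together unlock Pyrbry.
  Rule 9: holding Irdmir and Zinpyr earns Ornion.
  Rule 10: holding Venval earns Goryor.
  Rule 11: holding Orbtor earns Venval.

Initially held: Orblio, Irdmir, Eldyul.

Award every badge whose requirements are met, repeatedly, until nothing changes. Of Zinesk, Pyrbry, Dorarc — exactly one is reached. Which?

Dorarc

With Eldyul and Orblio, Orbtor is earned (Rule 2).
With Orbtor, Venval is earned (Rule 11).
With Venval, Goryor is earned (Rule 10).
With Orblio, Venval, and Goryor, Dorarc is earned (Rule 1).
Zinesk would need Pyrbry and Irdmir (Rule 7), but Pyrbry is never earned. Pyrbry would need Zinpyr and Irdmir (Rule 8), but Zinpyr is never earned.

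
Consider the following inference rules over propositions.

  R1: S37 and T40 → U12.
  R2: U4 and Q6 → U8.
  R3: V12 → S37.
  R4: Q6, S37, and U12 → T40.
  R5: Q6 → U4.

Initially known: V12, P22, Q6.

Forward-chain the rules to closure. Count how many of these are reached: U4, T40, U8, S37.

V12 holds, so S37 follows (R3).
From Q6, R5 gives U4.
From U4 and Q6, R2 gives U8.
U4: reached.
T40 would need Q6, S37, and U12 (R4), but U12 is never established.
U8: reached.
S37: reached.
Reached: U4, U8, and S37 — 3 of the 4.

3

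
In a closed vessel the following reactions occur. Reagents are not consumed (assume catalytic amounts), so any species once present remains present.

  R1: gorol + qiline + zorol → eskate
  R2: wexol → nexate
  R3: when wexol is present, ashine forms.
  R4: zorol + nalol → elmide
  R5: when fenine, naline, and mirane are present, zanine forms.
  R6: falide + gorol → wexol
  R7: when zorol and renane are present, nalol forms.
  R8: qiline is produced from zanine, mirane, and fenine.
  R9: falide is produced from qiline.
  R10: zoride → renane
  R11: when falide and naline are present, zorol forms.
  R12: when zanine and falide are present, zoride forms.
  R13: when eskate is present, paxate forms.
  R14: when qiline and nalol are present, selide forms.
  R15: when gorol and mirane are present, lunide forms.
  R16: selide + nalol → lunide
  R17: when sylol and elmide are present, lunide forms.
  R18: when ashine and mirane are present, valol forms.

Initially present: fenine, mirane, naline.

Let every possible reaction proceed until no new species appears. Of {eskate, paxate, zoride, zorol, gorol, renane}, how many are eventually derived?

fenine, naline, and mirane present → zanine forms (R5).
zanine, mirane, and fenine present → qiline forms (R8).
qiline present → falide forms (R9).
falide and naline present → zorol forms (R11).
zanine and falide present → zoride forms (R12).
zoride present → renane forms (R10).
eskate would need gorol, qiline, and zorol (R1), but gorol never forms.
paxate would need eskate (R13), but eskate never forms.
zoride: reached.
zorol: reached.
No rule produces gorol, and it is not given.
renane: reached.
Reached: zoride, zorol, and renane — 3 of the 6.

3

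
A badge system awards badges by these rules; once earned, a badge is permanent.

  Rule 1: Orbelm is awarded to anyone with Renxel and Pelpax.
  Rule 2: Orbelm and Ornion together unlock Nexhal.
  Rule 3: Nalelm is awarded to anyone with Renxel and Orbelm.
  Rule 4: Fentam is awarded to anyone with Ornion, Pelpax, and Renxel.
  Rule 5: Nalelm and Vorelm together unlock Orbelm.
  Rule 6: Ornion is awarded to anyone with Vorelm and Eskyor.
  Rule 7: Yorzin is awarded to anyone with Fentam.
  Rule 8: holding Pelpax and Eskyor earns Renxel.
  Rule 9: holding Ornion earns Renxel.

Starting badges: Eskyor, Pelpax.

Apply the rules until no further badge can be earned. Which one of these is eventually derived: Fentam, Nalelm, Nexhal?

Nalelm

With Pelpax and Eskyor, Renxel is earned (Rule 8).
With Renxel and Pelpax, Orbelm is earned (Rule 1).
With Renxel and Orbelm, Nalelm is earned (Rule 3).
Fentam would need Ornion, Pelpax, and Renxel (Rule 4), but Ornion is never earned. Nexhal would need Orbelm and Ornion (Rule 2), but Ornion is never earned.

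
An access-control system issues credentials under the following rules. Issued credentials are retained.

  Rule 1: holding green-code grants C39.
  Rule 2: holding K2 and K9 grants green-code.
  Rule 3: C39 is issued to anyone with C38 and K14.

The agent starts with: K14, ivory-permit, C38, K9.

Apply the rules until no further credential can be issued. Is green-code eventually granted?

No

green-code would need K2 and K9 (Rule 2), but K2 is never granted.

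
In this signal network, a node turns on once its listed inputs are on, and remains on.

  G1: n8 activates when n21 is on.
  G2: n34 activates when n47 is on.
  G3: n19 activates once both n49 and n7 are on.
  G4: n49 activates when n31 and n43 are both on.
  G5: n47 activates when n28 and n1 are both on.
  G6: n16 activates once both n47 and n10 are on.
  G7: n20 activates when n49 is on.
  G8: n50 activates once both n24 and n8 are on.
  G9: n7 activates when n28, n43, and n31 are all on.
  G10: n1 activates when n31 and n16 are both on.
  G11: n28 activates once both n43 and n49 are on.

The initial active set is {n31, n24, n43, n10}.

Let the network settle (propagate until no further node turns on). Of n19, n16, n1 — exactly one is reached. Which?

n19

n31 and n43 are on, so n49 activates (G4).
G11: n43 and n49 on → n28 on.
G9: n28, n43, and n31 on → n7 on.
G3: n49 and n7 on → n19 on.
n1 would need n31 and n16 (G10), but n16 never turns on. n16 would need n47 and n10 (G6), but n47 never turns on.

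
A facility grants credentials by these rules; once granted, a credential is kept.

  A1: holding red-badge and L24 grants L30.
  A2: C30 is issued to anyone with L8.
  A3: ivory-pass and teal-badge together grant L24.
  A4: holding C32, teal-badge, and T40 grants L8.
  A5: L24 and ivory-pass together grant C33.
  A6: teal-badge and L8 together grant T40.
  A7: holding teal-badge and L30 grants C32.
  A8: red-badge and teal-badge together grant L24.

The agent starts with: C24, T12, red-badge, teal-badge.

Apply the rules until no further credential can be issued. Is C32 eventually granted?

Holding red-badge and teal-badge grants L24 (A8).
Holding red-badge and L24 grants L30 (A1).
Holding teal-badge and L30 grants C32 (A7).

Yes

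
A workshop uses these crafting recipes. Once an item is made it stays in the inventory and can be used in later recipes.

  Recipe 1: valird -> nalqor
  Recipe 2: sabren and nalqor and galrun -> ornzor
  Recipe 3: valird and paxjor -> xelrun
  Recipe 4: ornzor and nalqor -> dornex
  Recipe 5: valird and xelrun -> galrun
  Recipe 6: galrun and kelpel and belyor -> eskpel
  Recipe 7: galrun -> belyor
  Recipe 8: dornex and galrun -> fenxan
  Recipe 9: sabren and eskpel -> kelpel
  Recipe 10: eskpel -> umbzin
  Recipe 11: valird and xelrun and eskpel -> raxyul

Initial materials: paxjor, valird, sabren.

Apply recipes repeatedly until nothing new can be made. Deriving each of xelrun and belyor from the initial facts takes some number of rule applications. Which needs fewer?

xelrun

xelrun: valird and paxjor -> xelrun (Recipe 3). [1 rule application]
belyor: valird and paxjor -> xelrun (Recipe 3). valird and xelrun -> galrun (Recipe 5). Using Recipe 7, galrun makes belyor. [3 rule applications]
xelrun needs fewer.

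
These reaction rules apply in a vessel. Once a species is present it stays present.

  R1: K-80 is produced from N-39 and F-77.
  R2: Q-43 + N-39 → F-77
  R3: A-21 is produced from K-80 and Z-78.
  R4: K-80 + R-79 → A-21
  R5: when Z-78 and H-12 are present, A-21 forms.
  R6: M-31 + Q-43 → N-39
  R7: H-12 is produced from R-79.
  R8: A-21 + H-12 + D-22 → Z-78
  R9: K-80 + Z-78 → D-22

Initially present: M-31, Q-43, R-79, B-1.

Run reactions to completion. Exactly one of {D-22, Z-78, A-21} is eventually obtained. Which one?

M-31 and Q-43 present → N-39 forms (R6).
Q-43 and N-39 present → F-77 forms (R2).
N-39 and F-77 present → K-80 forms (R1).
K-80 and R-79 present → A-21 forms (R4).
Z-78 would need A-21, H-12, and D-22 (R8), but D-22 never forms. D-22 would need K-80 and Z-78 (R9), but Z-78 never forms.

A-21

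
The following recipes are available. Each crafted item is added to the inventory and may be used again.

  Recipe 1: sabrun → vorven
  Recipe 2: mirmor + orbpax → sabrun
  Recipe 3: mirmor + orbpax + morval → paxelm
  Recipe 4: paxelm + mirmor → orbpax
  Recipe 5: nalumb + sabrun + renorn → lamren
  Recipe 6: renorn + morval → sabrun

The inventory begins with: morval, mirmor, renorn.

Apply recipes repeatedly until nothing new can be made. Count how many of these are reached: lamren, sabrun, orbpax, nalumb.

1

Using Recipe 6, renorn and morval make sabrun.
lamren would need nalumb, sabrun, and renorn (Recipe 5), but nalumb is never obtained.
sabrun: reached.
orbpax would need paxelm and mirmor (Recipe 4), but paxelm is never obtained.
No rule produces nalumb, and it is not given.
Reached: sabrun — 1 of the 4.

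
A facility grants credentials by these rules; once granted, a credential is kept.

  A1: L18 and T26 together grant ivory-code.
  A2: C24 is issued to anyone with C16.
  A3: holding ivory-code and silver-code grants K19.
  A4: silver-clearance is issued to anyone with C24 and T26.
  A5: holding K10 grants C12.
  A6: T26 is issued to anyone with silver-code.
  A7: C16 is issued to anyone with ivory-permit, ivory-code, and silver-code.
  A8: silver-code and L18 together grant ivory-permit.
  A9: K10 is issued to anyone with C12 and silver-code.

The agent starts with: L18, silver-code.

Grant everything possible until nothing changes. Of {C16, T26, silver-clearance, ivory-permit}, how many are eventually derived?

Holding silver-code grants T26 (A6).
Holding silver-code and L18 grants ivory-permit (A8).
Holding L18 and T26 grants ivory-code (A1).
Holding ivory-permit, ivory-code, and silver-code grants C16 (A7).
Holding C16 grants C24 (A2).
Holding C24 and T26 grants silver-clearance (A4).
C16: reached.
T26: reached.
silver-clearance: reached.
ivory-permit: reached.
All 4 are reached.

4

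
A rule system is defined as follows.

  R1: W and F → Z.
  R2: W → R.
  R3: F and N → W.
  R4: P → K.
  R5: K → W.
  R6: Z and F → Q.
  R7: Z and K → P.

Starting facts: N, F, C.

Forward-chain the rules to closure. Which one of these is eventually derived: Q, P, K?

F and N hold, so W follows (R3).
W and F hold, so Z follows (R1).
Z and F hold, so Q follows (R6).
P would need Z and K (R7), but K is never established. K would need P (R4), but P is never established.

Q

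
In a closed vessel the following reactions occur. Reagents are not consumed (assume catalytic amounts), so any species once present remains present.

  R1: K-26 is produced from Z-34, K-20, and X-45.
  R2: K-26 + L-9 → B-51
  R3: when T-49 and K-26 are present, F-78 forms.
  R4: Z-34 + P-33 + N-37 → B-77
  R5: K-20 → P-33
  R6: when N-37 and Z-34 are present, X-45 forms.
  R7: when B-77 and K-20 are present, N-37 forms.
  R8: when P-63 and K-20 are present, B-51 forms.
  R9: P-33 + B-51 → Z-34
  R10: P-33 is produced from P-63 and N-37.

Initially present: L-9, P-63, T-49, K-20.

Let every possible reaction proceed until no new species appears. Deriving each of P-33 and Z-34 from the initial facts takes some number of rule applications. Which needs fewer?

P-33

P-33: K-20 present → P-33 forms (R5). [1 rule application]
Z-34: P-63 and K-20 present → B-51 forms (R8). K-20 present → P-33 forms (R5). P-33 and B-51 present → Z-34 forms (R9). [3 rule applications]
P-33 needs fewer.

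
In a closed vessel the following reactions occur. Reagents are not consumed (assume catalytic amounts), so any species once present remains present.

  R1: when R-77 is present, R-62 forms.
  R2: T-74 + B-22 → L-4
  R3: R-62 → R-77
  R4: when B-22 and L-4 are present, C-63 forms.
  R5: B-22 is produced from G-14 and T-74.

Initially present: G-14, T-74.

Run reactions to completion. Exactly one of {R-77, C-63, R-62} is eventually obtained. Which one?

G-14 and T-74 present → B-22 forms (R5).
T-74 and B-22 present → L-4 forms (R2).
B-22 and L-4 present → C-63 forms (R4).
R-77 would need R-62 (R3), but R-62 never forms. R-62 would need R-77 (R1), but R-77 never forms.

C-63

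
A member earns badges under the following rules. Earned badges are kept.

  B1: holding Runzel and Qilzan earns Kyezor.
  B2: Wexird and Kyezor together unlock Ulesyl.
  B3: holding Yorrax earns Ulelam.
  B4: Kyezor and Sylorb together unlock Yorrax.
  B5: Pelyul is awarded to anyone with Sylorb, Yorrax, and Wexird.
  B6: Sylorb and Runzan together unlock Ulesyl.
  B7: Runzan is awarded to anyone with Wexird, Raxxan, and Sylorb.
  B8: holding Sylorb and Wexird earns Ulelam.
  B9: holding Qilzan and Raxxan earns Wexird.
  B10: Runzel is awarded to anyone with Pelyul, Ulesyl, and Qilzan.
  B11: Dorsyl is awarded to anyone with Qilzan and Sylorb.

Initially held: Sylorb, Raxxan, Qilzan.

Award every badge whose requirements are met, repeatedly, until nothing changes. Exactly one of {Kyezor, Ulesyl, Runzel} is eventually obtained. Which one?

With Qilzan and Raxxan, Wexird is earned (B9).
With Wexird, Raxxan, and Sylorb, Runzan is earned (B7).
With Sylorb and Runzan, Ulesyl is earned (B6).
Runzel would need Pelyul, Ulesyl, and Qilzan (B10), but Pelyul is never earned. Kyezor would need Runzel and Qilzan (B1), but Runzel is never earned.

Ulesyl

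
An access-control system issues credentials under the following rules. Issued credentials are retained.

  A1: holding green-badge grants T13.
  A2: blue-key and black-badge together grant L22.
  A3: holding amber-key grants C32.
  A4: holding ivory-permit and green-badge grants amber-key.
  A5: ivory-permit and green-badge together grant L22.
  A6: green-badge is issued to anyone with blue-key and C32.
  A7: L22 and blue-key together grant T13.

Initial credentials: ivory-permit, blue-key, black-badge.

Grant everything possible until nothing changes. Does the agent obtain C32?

C32 would need amber-key (A3), but amber-key is never granted.

No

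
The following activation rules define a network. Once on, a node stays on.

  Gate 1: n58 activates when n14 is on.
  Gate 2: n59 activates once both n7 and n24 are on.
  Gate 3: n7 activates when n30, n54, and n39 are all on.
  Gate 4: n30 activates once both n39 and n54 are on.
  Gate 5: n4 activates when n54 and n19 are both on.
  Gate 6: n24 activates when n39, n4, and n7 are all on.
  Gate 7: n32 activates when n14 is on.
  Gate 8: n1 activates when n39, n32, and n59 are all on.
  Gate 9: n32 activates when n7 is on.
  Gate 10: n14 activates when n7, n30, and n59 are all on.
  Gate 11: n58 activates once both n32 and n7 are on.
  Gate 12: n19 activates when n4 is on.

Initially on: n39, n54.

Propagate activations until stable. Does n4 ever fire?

No

n4 would need n54 and n19 (Gate 5), but n19 never turns on.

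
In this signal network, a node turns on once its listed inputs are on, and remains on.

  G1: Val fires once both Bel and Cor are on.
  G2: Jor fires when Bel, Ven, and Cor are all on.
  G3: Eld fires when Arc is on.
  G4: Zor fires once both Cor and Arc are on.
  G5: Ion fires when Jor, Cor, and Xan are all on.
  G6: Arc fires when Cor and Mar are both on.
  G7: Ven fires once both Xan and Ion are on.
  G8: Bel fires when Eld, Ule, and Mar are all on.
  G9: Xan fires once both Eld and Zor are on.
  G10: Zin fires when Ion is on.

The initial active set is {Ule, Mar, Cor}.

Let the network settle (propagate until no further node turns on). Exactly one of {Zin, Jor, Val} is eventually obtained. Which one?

Val

Cor and Mar are on, so Arc fires (G6).
G3: Arc on → Eld on.
G8: Eld, Ule, and Mar on → Bel on.
G1: Bel and Cor on → Val on.
Jor would need Bel, Ven, and Cor (G2), but Ven never turns on. Zin would need Ion (G10), but Ion never turns on.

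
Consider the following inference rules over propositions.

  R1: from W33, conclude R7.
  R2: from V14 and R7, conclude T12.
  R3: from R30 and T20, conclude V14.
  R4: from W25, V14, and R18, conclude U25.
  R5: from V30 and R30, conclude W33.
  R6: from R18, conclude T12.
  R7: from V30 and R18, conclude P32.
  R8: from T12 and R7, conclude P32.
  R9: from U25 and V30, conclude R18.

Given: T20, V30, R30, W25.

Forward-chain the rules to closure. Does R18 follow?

R18 would need U25 and V30 (R9), but U25 is never established.

No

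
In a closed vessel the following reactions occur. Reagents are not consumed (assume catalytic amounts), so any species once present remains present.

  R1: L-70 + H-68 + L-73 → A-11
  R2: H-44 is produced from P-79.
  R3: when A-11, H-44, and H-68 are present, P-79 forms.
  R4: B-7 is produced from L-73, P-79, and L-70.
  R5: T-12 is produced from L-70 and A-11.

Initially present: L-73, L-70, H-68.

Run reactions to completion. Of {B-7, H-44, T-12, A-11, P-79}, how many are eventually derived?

2

L-70, H-68, and L-73 present → A-11 forms (R1).
L-70 and A-11 present → T-12 forms (R5).
B-7 would need L-73, P-79, and L-70 (R4), but P-79 never forms.
H-44 would need P-79 (R2), but P-79 never forms.
T-12: reached.
A-11: reached.
P-79 would need A-11, H-44, and H-68 (R3), but H-44 never forms.
Reached: T-12 and A-11 — 2 of the 5.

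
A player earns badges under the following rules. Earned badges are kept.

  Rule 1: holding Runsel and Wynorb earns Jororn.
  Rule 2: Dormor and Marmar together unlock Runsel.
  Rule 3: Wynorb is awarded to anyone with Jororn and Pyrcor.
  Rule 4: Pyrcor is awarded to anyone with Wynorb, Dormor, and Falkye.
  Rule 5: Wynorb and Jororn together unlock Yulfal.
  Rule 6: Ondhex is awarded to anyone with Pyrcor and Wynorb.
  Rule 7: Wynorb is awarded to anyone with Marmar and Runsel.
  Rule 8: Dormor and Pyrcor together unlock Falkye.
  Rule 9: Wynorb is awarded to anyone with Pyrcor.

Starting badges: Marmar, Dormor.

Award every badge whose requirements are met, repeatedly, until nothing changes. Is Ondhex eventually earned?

No

Ondhex would need Pyrcor and Wynorb (Rule 6), but Pyrcor is never earned.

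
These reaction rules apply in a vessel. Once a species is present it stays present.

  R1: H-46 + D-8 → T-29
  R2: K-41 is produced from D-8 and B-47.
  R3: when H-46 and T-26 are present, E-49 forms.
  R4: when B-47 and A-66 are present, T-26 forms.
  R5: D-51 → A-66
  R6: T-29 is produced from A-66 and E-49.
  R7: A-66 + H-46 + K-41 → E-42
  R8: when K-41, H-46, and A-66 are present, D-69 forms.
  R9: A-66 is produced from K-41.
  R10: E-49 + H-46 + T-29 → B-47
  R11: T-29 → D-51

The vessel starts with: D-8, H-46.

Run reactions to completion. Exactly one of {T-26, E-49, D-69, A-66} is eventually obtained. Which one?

A-66

H-46 and D-8 present → T-29 forms (R1).
T-29 present → D-51 forms (R11).
D-51 present → A-66 forms (R5).
E-49 would need H-46 and T-26 (R3), but T-26 never forms. D-69 would need K-41, H-46, and A-66 (R8), but K-41 never forms. T-26 would need B-47 and A-66 (R4), but B-47 never forms.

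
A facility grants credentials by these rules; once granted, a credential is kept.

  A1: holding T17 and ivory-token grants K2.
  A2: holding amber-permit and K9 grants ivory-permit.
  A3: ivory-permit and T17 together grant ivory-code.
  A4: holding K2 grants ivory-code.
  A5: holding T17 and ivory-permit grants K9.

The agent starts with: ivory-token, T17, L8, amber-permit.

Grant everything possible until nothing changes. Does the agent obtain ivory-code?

Yes

Holding T17 and ivory-token grants K2 (A1).
Holding K2 grants ivory-code (A4).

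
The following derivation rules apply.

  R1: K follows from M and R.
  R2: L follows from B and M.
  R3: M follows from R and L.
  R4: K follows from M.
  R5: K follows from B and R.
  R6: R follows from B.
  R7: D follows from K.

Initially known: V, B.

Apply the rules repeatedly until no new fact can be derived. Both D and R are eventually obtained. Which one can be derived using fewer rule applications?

R

R: B holds, so R follows (R6). [1 rule application]
D: B holds, so R follows (R6). From B and R, R5 gives K. K holds, so D follows (R7). [3 rule applications]
R needs fewer.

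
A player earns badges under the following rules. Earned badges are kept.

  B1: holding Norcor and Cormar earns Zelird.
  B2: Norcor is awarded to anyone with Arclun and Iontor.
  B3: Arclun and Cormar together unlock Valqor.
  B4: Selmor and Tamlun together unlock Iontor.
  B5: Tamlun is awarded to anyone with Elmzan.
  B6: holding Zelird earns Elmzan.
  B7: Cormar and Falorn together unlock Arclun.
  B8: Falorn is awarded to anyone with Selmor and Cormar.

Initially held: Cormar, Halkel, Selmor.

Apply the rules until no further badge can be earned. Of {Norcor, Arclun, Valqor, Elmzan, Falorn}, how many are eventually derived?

3

With Selmor and Cormar, Falorn is earned (B8).
With Cormar and Falorn, Arclun is earned (B7).
With Arclun and Cormar, Valqor is earned (B3).
Norcor would need Arclun and Iontor (B2), but Iontor is never earned.
Arclun: reached.
Valqor: reached.
Elmzan would need Zelird (B6), but Zelird is never earned.
Falorn: reached.
Reached: Arclun, Valqor, and Falorn — 3 of the 5.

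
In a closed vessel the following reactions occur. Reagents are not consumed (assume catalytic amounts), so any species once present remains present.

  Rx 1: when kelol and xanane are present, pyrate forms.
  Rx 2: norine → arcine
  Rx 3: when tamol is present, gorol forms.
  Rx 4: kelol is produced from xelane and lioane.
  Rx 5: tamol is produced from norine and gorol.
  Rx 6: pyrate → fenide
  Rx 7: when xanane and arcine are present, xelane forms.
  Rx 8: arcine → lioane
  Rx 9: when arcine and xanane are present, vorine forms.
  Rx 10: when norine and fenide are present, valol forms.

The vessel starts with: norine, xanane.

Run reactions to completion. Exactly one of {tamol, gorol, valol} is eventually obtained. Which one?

norine present → arcine forms (Rx 2).
xanane and arcine present → xelane forms (Rx 7).
arcine present → lioane forms (Rx 8).
xelane and lioane present → kelol forms (Rx 4).
kelol and xanane present → pyrate forms (Rx 1).
pyrate present → fenide forms (Rx 6).
norine and fenide present → valol forms (Rx 10).
tamol would need norine and gorol (Rx 5), but gorol never forms. gorol would need tamol (Rx 3), but tamol never forms.

valol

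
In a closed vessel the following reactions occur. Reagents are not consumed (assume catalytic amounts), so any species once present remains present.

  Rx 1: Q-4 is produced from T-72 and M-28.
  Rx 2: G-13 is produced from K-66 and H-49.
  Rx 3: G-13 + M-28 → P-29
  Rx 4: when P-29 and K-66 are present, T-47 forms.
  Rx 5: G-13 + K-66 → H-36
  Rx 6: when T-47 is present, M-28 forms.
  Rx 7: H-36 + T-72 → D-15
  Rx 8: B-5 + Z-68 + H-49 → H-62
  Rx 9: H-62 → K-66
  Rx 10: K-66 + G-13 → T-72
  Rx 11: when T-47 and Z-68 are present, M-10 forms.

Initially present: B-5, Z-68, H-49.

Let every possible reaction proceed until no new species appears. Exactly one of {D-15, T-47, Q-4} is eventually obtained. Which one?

D-15

B-5, Z-68, and H-49 present → H-62 forms (Rx 8).
H-62 present → K-66 forms (Rx 9).
K-66 and H-49 present → G-13 forms (Rx 2).
K-66 and G-13 present → T-72 forms (Rx 10).
G-13 and K-66 present → H-36 forms (Rx 5).
H-36 and T-72 present → D-15 forms (Rx 7).
T-47 would need P-29 and K-66 (Rx 4), but P-29 never forms. Q-4 would need T-72 and M-28 (Rx 1), but M-28 never forms.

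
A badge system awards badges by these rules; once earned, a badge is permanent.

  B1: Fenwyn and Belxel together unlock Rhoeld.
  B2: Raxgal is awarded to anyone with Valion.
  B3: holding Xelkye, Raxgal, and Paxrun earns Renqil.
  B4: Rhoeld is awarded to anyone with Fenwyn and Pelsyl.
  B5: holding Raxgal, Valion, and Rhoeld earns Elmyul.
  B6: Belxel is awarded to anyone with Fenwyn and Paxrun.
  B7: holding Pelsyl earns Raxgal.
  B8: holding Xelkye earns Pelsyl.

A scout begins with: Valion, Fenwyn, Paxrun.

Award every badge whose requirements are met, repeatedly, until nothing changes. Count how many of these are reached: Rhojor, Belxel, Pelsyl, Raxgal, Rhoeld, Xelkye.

With Fenwyn and Paxrun, Belxel is earned (B6).
With Valion, Raxgal is earned (B2).
With Fenwyn and Belxel, Rhoeld is earned (B1).
No rule produces Rhojor, and it is not given.
Belxel: reached.
Pelsyl would need Xelkye (B8), but Xelkye is never earned.
Raxgal: reached.
Rhoeld: reached.
No rule produces Xelkye, and it is not given.
Reached: Belxel, Raxgal, and Rhoeld — 3 of the 6.

3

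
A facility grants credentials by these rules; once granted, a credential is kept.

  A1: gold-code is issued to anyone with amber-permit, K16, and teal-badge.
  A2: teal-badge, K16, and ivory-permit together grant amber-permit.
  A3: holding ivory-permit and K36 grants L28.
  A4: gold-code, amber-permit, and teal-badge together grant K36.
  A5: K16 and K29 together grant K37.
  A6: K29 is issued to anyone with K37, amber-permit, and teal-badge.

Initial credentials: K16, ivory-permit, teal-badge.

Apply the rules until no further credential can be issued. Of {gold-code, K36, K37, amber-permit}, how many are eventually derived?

Holding teal-badge, K16, and ivory-permit grants amber-permit (A2).
Holding amber-permit, K16, and teal-badge grants gold-code (A1).
Holding gold-code, amber-permit, and teal-badge grants K36 (A4).
gold-code: reached.
K36: reached.
K37 would need K16 and K29 (A5), but K29 is never granted.
amber-permit: reached.
Reached: gold-code, K36, and amber-permit — 3 of the 4.

3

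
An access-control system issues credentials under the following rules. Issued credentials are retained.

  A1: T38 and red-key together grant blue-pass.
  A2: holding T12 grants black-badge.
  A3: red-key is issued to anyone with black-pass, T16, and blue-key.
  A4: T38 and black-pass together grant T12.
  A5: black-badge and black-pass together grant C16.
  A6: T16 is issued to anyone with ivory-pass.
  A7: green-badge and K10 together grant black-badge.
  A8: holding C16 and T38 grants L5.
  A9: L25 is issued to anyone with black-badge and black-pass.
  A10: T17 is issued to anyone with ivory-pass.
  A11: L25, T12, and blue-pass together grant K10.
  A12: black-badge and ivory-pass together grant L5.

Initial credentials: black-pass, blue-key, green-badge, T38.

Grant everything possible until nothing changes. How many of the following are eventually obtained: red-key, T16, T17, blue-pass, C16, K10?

Holding T38 and black-pass grants T12 (A4).
Holding T12 grants black-badge (A2).
Holding black-badge and black-pass grants C16 (A5).
red-key would need black-pass, T16, and blue-key (A3), but T16 is never granted.
T16 would need ivory-pass (A6), but ivory-pass is never granted.
T17 would need ivory-pass (A10), but ivory-pass is never granted.
blue-pass would need T38 and red-key (A1), but red-key is never granted.
C16: reached.
K10 would need L25, T12, and blue-pass (A11), but blue-pass is never granted.
Reached: C16 — 1 of the 6.

1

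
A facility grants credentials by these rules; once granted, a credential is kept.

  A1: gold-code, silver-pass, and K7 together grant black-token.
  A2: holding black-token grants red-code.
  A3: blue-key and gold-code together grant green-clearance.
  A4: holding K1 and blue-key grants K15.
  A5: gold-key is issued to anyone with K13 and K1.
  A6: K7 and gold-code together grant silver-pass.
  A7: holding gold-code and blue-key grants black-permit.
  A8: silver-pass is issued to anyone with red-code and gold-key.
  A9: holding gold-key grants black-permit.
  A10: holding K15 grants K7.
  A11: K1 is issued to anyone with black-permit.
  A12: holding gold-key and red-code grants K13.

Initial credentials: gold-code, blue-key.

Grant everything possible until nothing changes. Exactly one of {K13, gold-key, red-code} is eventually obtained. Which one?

red-code

Holding gold-code and blue-key grants black-permit (A7).
Holding black-permit grants K1 (A11).
Holding K1 and blue-key grants K15 (A4).
Holding K15 grants K7 (A10).
Holding K7 and gold-code grants silver-pass (A6).
Holding gold-code, silver-pass, and K7 grants black-token (A1).
Holding black-token grants red-code (A2).
gold-key would need K13 and K1 (A5), but K13 is never granted. K13 would need gold-key and red-code (A12), but gold-key is never granted.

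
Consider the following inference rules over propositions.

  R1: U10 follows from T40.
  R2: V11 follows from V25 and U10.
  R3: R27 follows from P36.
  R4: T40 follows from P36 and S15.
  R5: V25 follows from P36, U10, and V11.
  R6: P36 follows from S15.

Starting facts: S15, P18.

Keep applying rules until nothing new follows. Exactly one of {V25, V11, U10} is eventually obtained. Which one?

From S15, R6 gives P36.
P36 and S15 hold, so T40 follows (R4).
T40 holds, so U10 follows (R1).
V11 would need V25 and U10 (R2), but V25 is never established. V25 would need P36, U10, and V11 (R5), but V11 is never established.

U10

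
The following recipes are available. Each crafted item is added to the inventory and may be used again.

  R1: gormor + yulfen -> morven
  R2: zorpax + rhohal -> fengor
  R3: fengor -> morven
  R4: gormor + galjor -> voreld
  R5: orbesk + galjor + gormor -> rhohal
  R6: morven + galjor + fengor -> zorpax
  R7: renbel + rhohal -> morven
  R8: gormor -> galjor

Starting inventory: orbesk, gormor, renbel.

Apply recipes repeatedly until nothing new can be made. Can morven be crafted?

Yes

Using R8, gormor makes galjor.
orbesk + galjor + gormor -> rhohal (R5).
Using R7, renbel and rhohal make morven.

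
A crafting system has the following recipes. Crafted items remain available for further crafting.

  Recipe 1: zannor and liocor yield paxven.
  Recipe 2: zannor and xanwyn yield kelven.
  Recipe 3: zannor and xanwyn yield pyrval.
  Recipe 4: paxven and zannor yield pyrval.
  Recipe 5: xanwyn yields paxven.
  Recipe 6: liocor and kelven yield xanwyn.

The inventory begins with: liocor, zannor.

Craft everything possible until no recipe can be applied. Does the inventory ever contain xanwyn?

No

xanwyn would need liocor and kelven (Recipe 6), but kelven is never obtained.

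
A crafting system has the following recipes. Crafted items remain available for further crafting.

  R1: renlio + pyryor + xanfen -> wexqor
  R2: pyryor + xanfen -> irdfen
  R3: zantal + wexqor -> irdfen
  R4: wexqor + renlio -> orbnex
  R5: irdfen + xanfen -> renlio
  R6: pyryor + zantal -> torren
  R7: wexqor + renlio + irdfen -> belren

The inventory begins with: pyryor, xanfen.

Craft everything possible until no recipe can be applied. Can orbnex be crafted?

Using R2, pyryor and xanfen make irdfen.
Using R5, irdfen and xanfen make renlio.
Using R1, renlio, pyryor, and xanfen make wexqor.
wexqor + renlio -> orbnex (R4).

Yes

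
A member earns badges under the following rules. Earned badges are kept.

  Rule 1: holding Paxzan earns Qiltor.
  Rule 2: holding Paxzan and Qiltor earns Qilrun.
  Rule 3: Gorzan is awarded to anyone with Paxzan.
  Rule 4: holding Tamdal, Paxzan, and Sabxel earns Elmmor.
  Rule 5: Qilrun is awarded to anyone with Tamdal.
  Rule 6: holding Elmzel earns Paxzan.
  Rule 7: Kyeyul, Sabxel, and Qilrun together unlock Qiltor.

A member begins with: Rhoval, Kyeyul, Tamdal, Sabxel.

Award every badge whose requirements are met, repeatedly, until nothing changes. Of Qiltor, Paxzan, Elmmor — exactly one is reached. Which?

With Tamdal, Qilrun is earned (Rule 5).
With Kyeyul, Sabxel, and Qilrun, Qiltor is earned (Rule 7).
Paxzan would need Elmzel (Rule 6), but Elmzel is never earned. Elmmor would need Tamdal, Paxzan, and Sabxel (Rule 4), but Paxzan is never earned.

Qiltor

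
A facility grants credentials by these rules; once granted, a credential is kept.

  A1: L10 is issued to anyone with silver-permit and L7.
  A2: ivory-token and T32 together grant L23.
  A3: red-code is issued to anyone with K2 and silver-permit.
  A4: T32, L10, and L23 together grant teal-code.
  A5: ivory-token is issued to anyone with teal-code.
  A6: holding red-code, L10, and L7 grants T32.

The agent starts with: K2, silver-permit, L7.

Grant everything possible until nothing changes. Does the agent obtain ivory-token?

No

ivory-token would need teal-code (A5), but teal-code is never granted.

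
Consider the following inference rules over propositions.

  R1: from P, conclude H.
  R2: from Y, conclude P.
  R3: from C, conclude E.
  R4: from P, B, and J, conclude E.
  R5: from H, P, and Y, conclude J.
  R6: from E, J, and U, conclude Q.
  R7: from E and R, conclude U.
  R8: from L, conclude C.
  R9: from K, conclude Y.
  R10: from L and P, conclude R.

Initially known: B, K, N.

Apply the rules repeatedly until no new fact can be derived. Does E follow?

K holds, so Y follows (R9).
Y holds, so P follows (R2).
P holds, so H follows (R1).
H, P, and Y hold, so J follows (R5).
P, B, and J hold, so E follows (R4).

Yes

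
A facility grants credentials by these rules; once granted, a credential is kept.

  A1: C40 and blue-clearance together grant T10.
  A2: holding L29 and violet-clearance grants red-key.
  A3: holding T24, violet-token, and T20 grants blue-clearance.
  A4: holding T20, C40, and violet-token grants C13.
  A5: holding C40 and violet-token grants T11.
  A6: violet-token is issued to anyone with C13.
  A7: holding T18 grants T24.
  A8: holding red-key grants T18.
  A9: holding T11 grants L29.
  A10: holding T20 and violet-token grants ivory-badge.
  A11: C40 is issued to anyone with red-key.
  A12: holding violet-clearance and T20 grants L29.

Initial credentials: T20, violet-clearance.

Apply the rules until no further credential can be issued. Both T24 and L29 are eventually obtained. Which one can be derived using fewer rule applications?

L29

L29: Holding violet-clearance and T20 grants L29 (A12). [1 rule application]
T24: Holding violet-clearance and T20 grants L29 (A12). Holding L29 and violet-clearance grants red-key (A2). Holding red-key grants T18 (A8). Holding T18 grants T24 (A7). [4 rule applications]
L29 needs fewer.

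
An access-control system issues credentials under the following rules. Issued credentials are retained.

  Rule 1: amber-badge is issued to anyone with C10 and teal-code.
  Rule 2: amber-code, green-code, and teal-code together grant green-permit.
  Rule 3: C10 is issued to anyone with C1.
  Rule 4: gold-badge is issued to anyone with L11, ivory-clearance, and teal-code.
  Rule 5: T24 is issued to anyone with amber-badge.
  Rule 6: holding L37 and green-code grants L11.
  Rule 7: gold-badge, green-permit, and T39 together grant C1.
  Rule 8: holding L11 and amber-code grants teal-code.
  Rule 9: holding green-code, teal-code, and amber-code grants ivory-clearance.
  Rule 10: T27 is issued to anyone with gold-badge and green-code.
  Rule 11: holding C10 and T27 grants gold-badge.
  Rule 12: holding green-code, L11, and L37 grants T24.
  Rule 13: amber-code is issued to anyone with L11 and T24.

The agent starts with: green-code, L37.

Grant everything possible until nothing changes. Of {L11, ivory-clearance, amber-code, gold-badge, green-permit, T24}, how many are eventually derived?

Holding L37 and green-code grants L11 (Rule 6).
Holding green-code, L11, and L37 grants T24 (Rule 12).
Holding L11 and T24 grants amber-code (Rule 13).
Holding L11 and amber-code grants teal-code (Rule 8).
Holding green-code, teal-code, and amber-code grants ivory-clearance (Rule 9).
Holding amber-code, green-code, and teal-code grants green-permit (Rule 2).
Holding L11, ivory-clearance, and teal-code grants gold-badge (Rule 4).
L11: reached.
ivory-clearance: reached.
amber-code: reached.
gold-badge: reached.
green-permit: reached.
T24: reached.
All 6 are reached.

6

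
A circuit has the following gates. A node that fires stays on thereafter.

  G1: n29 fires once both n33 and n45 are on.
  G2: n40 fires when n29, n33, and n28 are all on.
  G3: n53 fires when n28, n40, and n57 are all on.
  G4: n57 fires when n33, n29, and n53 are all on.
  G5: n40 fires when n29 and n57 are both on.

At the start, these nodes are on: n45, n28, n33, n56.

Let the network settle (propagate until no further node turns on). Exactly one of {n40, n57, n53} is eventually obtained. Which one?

G1: n33 and n45 on → n29 on.
n29, n33, and n28 are on, so n40 fires (G2).
n53 would need n28, n40, and n57 (G3), but n57 never turns on. n57 would need n33, n29, and n53 (G4), but n53 never turns on.

n40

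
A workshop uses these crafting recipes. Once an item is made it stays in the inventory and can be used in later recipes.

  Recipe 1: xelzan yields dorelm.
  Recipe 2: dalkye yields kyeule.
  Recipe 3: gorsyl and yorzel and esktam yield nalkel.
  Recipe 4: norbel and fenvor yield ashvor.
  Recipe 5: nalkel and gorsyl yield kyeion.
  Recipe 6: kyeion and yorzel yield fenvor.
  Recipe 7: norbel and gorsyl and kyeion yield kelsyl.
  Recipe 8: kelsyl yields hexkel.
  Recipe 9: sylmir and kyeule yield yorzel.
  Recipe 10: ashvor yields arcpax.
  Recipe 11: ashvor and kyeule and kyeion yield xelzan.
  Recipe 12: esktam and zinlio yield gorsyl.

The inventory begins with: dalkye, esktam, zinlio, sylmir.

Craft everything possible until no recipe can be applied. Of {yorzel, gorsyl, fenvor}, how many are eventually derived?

Using Recipe 2, dalkye makes kyeule.
esktam and zinlio → gorsyl (Recipe 12).
sylmir and kyeule → yorzel (Recipe 9).
Using Recipe 3, gorsyl, yorzel, and esktam make nalkel.
Using Recipe 5, nalkel and gorsyl make kyeion.
Using Recipe 6, kyeion and yorzel make fenvor.
yorzel: reached.
gorsyl: reached.
fenvor: reached.
All 3 are reached.

3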